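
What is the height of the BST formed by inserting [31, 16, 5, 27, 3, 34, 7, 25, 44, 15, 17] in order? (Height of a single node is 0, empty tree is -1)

Insertion order: [31, 16, 5, 27, 3, 34, 7, 25, 44, 15, 17]
Tree (level-order array): [31, 16, 34, 5, 27, None, 44, 3, 7, 25, None, None, None, None, None, None, 15, 17]
Compute height bottom-up (empty subtree = -1):
  height(3) = 1 + max(-1, -1) = 0
  height(15) = 1 + max(-1, -1) = 0
  height(7) = 1 + max(-1, 0) = 1
  height(5) = 1 + max(0, 1) = 2
  height(17) = 1 + max(-1, -1) = 0
  height(25) = 1 + max(0, -1) = 1
  height(27) = 1 + max(1, -1) = 2
  height(16) = 1 + max(2, 2) = 3
  height(44) = 1 + max(-1, -1) = 0
  height(34) = 1 + max(-1, 0) = 1
  height(31) = 1 + max(3, 1) = 4
Height = 4


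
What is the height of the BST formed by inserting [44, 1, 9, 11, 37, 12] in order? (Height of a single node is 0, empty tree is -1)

Insertion order: [44, 1, 9, 11, 37, 12]
Tree (level-order array): [44, 1, None, None, 9, None, 11, None, 37, 12]
Compute height bottom-up (empty subtree = -1):
  height(12) = 1 + max(-1, -1) = 0
  height(37) = 1 + max(0, -1) = 1
  height(11) = 1 + max(-1, 1) = 2
  height(9) = 1 + max(-1, 2) = 3
  height(1) = 1 + max(-1, 3) = 4
  height(44) = 1 + max(4, -1) = 5
Height = 5


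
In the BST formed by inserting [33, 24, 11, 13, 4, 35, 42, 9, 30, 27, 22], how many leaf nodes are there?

Tree built from: [33, 24, 11, 13, 4, 35, 42, 9, 30, 27, 22]
Tree (level-order array): [33, 24, 35, 11, 30, None, 42, 4, 13, 27, None, None, None, None, 9, None, 22]
Rule: A leaf has 0 children.
Per-node child counts:
  node 33: 2 child(ren)
  node 24: 2 child(ren)
  node 11: 2 child(ren)
  node 4: 1 child(ren)
  node 9: 0 child(ren)
  node 13: 1 child(ren)
  node 22: 0 child(ren)
  node 30: 1 child(ren)
  node 27: 0 child(ren)
  node 35: 1 child(ren)
  node 42: 0 child(ren)
Matching nodes: [9, 22, 27, 42]
Count of leaf nodes: 4


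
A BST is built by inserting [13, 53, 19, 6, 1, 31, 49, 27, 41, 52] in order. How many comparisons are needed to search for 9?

Search path for 9: 13 -> 6
Found: False
Comparisons: 2


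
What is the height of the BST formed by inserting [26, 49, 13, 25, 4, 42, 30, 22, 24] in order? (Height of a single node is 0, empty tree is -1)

Insertion order: [26, 49, 13, 25, 4, 42, 30, 22, 24]
Tree (level-order array): [26, 13, 49, 4, 25, 42, None, None, None, 22, None, 30, None, None, 24]
Compute height bottom-up (empty subtree = -1):
  height(4) = 1 + max(-1, -1) = 0
  height(24) = 1 + max(-1, -1) = 0
  height(22) = 1 + max(-1, 0) = 1
  height(25) = 1 + max(1, -1) = 2
  height(13) = 1 + max(0, 2) = 3
  height(30) = 1 + max(-1, -1) = 0
  height(42) = 1 + max(0, -1) = 1
  height(49) = 1 + max(1, -1) = 2
  height(26) = 1 + max(3, 2) = 4
Height = 4


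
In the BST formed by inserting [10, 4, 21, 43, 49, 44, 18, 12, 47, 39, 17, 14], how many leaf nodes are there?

Tree built from: [10, 4, 21, 43, 49, 44, 18, 12, 47, 39, 17, 14]
Tree (level-order array): [10, 4, 21, None, None, 18, 43, 12, None, 39, 49, None, 17, None, None, 44, None, 14, None, None, 47]
Rule: A leaf has 0 children.
Per-node child counts:
  node 10: 2 child(ren)
  node 4: 0 child(ren)
  node 21: 2 child(ren)
  node 18: 1 child(ren)
  node 12: 1 child(ren)
  node 17: 1 child(ren)
  node 14: 0 child(ren)
  node 43: 2 child(ren)
  node 39: 0 child(ren)
  node 49: 1 child(ren)
  node 44: 1 child(ren)
  node 47: 0 child(ren)
Matching nodes: [4, 14, 39, 47]
Count of leaf nodes: 4


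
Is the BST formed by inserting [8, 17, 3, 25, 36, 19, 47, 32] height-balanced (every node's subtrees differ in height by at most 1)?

Tree (level-order array): [8, 3, 17, None, None, None, 25, 19, 36, None, None, 32, 47]
Definition: a tree is height-balanced if, at every node, |h(left) - h(right)| <= 1 (empty subtree has height -1).
Bottom-up per-node check:
  node 3: h_left=-1, h_right=-1, diff=0 [OK], height=0
  node 19: h_left=-1, h_right=-1, diff=0 [OK], height=0
  node 32: h_left=-1, h_right=-1, diff=0 [OK], height=0
  node 47: h_left=-1, h_right=-1, diff=0 [OK], height=0
  node 36: h_left=0, h_right=0, diff=0 [OK], height=1
  node 25: h_left=0, h_right=1, diff=1 [OK], height=2
  node 17: h_left=-1, h_right=2, diff=3 [FAIL (|-1-2|=3 > 1)], height=3
  node 8: h_left=0, h_right=3, diff=3 [FAIL (|0-3|=3 > 1)], height=4
Node 17 violates the condition: |-1 - 2| = 3 > 1.
Result: Not balanced


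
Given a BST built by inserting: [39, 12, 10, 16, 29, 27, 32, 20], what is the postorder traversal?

Tree insertion order: [39, 12, 10, 16, 29, 27, 32, 20]
Tree (level-order array): [39, 12, None, 10, 16, None, None, None, 29, 27, 32, 20]
Postorder traversal: [10, 20, 27, 32, 29, 16, 12, 39]


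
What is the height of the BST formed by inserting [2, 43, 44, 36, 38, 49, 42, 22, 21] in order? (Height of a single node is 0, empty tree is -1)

Insertion order: [2, 43, 44, 36, 38, 49, 42, 22, 21]
Tree (level-order array): [2, None, 43, 36, 44, 22, 38, None, 49, 21, None, None, 42]
Compute height bottom-up (empty subtree = -1):
  height(21) = 1 + max(-1, -1) = 0
  height(22) = 1 + max(0, -1) = 1
  height(42) = 1 + max(-1, -1) = 0
  height(38) = 1 + max(-1, 0) = 1
  height(36) = 1 + max(1, 1) = 2
  height(49) = 1 + max(-1, -1) = 0
  height(44) = 1 + max(-1, 0) = 1
  height(43) = 1 + max(2, 1) = 3
  height(2) = 1 + max(-1, 3) = 4
Height = 4


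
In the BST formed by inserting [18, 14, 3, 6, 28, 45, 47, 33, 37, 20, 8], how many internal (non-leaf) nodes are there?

Tree built from: [18, 14, 3, 6, 28, 45, 47, 33, 37, 20, 8]
Tree (level-order array): [18, 14, 28, 3, None, 20, 45, None, 6, None, None, 33, 47, None, 8, None, 37]
Rule: An internal node has at least one child.
Per-node child counts:
  node 18: 2 child(ren)
  node 14: 1 child(ren)
  node 3: 1 child(ren)
  node 6: 1 child(ren)
  node 8: 0 child(ren)
  node 28: 2 child(ren)
  node 20: 0 child(ren)
  node 45: 2 child(ren)
  node 33: 1 child(ren)
  node 37: 0 child(ren)
  node 47: 0 child(ren)
Matching nodes: [18, 14, 3, 6, 28, 45, 33]
Count of internal (non-leaf) nodes: 7


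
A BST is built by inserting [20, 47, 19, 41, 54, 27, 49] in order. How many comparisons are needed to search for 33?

Search path for 33: 20 -> 47 -> 41 -> 27
Found: False
Comparisons: 4


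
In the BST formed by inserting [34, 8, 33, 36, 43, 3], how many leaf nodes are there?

Tree built from: [34, 8, 33, 36, 43, 3]
Tree (level-order array): [34, 8, 36, 3, 33, None, 43]
Rule: A leaf has 0 children.
Per-node child counts:
  node 34: 2 child(ren)
  node 8: 2 child(ren)
  node 3: 0 child(ren)
  node 33: 0 child(ren)
  node 36: 1 child(ren)
  node 43: 0 child(ren)
Matching nodes: [3, 33, 43]
Count of leaf nodes: 3


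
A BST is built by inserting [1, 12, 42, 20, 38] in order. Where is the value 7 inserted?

Starting tree (level order): [1, None, 12, None, 42, 20, None, None, 38]
Insertion path: 1 -> 12
Result: insert 7 as left child of 12
Final tree (level order): [1, None, 12, 7, 42, None, None, 20, None, None, 38]


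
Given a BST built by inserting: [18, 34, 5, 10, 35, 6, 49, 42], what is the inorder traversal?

Tree insertion order: [18, 34, 5, 10, 35, 6, 49, 42]
Tree (level-order array): [18, 5, 34, None, 10, None, 35, 6, None, None, 49, None, None, 42]
Inorder traversal: [5, 6, 10, 18, 34, 35, 42, 49]


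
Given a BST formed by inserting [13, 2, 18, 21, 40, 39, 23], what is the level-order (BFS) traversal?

Tree insertion order: [13, 2, 18, 21, 40, 39, 23]
Tree (level-order array): [13, 2, 18, None, None, None, 21, None, 40, 39, None, 23]
BFS from the root, enqueuing left then right child of each popped node:
  queue [13] -> pop 13, enqueue [2, 18], visited so far: [13]
  queue [2, 18] -> pop 2, enqueue [none], visited so far: [13, 2]
  queue [18] -> pop 18, enqueue [21], visited so far: [13, 2, 18]
  queue [21] -> pop 21, enqueue [40], visited so far: [13, 2, 18, 21]
  queue [40] -> pop 40, enqueue [39], visited so far: [13, 2, 18, 21, 40]
  queue [39] -> pop 39, enqueue [23], visited so far: [13, 2, 18, 21, 40, 39]
  queue [23] -> pop 23, enqueue [none], visited so far: [13, 2, 18, 21, 40, 39, 23]
Result: [13, 2, 18, 21, 40, 39, 23]


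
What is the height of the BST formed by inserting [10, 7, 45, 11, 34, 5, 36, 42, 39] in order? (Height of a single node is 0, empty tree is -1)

Insertion order: [10, 7, 45, 11, 34, 5, 36, 42, 39]
Tree (level-order array): [10, 7, 45, 5, None, 11, None, None, None, None, 34, None, 36, None, 42, 39]
Compute height bottom-up (empty subtree = -1):
  height(5) = 1 + max(-1, -1) = 0
  height(7) = 1 + max(0, -1) = 1
  height(39) = 1 + max(-1, -1) = 0
  height(42) = 1 + max(0, -1) = 1
  height(36) = 1 + max(-1, 1) = 2
  height(34) = 1 + max(-1, 2) = 3
  height(11) = 1 + max(-1, 3) = 4
  height(45) = 1 + max(4, -1) = 5
  height(10) = 1 + max(1, 5) = 6
Height = 6


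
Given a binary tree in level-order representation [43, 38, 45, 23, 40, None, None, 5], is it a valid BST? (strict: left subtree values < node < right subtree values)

Level-order array: [43, 38, 45, 23, 40, None, None, 5]
Validate using subtree bounds (lo, hi): at each node, require lo < value < hi,
then recurse left with hi=value and right with lo=value.
Preorder trace (stopping at first violation):
  at node 43 with bounds (-inf, +inf): OK
  at node 38 with bounds (-inf, 43): OK
  at node 23 with bounds (-inf, 38): OK
  at node 5 with bounds (-inf, 23): OK
  at node 40 with bounds (38, 43): OK
  at node 45 with bounds (43, +inf): OK
No violation found at any node.
Result: Valid BST


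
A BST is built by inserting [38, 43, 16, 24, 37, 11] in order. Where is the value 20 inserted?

Starting tree (level order): [38, 16, 43, 11, 24, None, None, None, None, None, 37]
Insertion path: 38 -> 16 -> 24
Result: insert 20 as left child of 24
Final tree (level order): [38, 16, 43, 11, 24, None, None, None, None, 20, 37]


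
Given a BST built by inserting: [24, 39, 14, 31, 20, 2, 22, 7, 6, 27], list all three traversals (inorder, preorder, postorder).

Tree insertion order: [24, 39, 14, 31, 20, 2, 22, 7, 6, 27]
Tree (level-order array): [24, 14, 39, 2, 20, 31, None, None, 7, None, 22, 27, None, 6]
Inorder (L, root, R): [2, 6, 7, 14, 20, 22, 24, 27, 31, 39]
Preorder (root, L, R): [24, 14, 2, 7, 6, 20, 22, 39, 31, 27]
Postorder (L, R, root): [6, 7, 2, 22, 20, 14, 27, 31, 39, 24]


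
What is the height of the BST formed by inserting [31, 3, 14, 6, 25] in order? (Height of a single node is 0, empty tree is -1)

Insertion order: [31, 3, 14, 6, 25]
Tree (level-order array): [31, 3, None, None, 14, 6, 25]
Compute height bottom-up (empty subtree = -1):
  height(6) = 1 + max(-1, -1) = 0
  height(25) = 1 + max(-1, -1) = 0
  height(14) = 1 + max(0, 0) = 1
  height(3) = 1 + max(-1, 1) = 2
  height(31) = 1 + max(2, -1) = 3
Height = 3


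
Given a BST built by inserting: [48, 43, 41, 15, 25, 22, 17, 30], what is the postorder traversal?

Tree insertion order: [48, 43, 41, 15, 25, 22, 17, 30]
Tree (level-order array): [48, 43, None, 41, None, 15, None, None, 25, 22, 30, 17]
Postorder traversal: [17, 22, 30, 25, 15, 41, 43, 48]


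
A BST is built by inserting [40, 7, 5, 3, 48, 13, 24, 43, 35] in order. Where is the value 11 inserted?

Starting tree (level order): [40, 7, 48, 5, 13, 43, None, 3, None, None, 24, None, None, None, None, None, 35]
Insertion path: 40 -> 7 -> 13
Result: insert 11 as left child of 13
Final tree (level order): [40, 7, 48, 5, 13, 43, None, 3, None, 11, 24, None, None, None, None, None, None, None, 35]


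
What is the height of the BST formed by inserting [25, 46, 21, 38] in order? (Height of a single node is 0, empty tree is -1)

Insertion order: [25, 46, 21, 38]
Tree (level-order array): [25, 21, 46, None, None, 38]
Compute height bottom-up (empty subtree = -1):
  height(21) = 1 + max(-1, -1) = 0
  height(38) = 1 + max(-1, -1) = 0
  height(46) = 1 + max(0, -1) = 1
  height(25) = 1 + max(0, 1) = 2
Height = 2


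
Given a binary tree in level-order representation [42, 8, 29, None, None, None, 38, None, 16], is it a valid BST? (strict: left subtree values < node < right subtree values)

Level-order array: [42, 8, 29, None, None, None, 38, None, 16]
Validate using subtree bounds (lo, hi): at each node, require lo < value < hi,
then recurse left with hi=value and right with lo=value.
Preorder trace (stopping at first violation):
  at node 42 with bounds (-inf, +inf): OK
  at node 8 with bounds (-inf, 42): OK
  at node 29 with bounds (42, +inf): VIOLATION
Node 29 violates its bound: not (42 < 29 < +inf).
Result: Not a valid BST


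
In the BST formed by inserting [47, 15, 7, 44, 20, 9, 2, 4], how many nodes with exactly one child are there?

Tree built from: [47, 15, 7, 44, 20, 9, 2, 4]
Tree (level-order array): [47, 15, None, 7, 44, 2, 9, 20, None, None, 4]
Rule: These are nodes with exactly 1 non-null child.
Per-node child counts:
  node 47: 1 child(ren)
  node 15: 2 child(ren)
  node 7: 2 child(ren)
  node 2: 1 child(ren)
  node 4: 0 child(ren)
  node 9: 0 child(ren)
  node 44: 1 child(ren)
  node 20: 0 child(ren)
Matching nodes: [47, 2, 44]
Count of nodes with exactly one child: 3


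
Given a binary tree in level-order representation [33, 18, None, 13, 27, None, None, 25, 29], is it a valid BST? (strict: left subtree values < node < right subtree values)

Level-order array: [33, 18, None, 13, 27, None, None, 25, 29]
Validate using subtree bounds (lo, hi): at each node, require lo < value < hi,
then recurse left with hi=value and right with lo=value.
Preorder trace (stopping at first violation):
  at node 33 with bounds (-inf, +inf): OK
  at node 18 with bounds (-inf, 33): OK
  at node 13 with bounds (-inf, 18): OK
  at node 27 with bounds (18, 33): OK
  at node 25 with bounds (18, 27): OK
  at node 29 with bounds (27, 33): OK
No violation found at any node.
Result: Valid BST


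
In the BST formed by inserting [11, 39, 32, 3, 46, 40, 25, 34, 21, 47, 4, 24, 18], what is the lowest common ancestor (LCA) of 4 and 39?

Tree insertion order: [11, 39, 32, 3, 46, 40, 25, 34, 21, 47, 4, 24, 18]
Tree (level-order array): [11, 3, 39, None, 4, 32, 46, None, None, 25, 34, 40, 47, 21, None, None, None, None, None, None, None, 18, 24]
In a BST, the LCA of p=4, q=39 is the first node v on the
root-to-leaf path with p <= v <= q (go left if both < v, right if both > v).
Walk from root:
  at 11: 4 <= 11 <= 39, this is the LCA
LCA = 11


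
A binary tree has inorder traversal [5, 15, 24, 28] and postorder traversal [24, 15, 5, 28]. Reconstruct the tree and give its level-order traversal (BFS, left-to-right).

Inorder:   [5, 15, 24, 28]
Postorder: [24, 15, 5, 28]
Algorithm: postorder visits root last, so walk postorder right-to-left;
each value is the root of the current inorder slice — split it at that
value, recurse on the right subtree first, then the left.
Recursive splits:
  root=28; inorder splits into left=[5, 15, 24], right=[]
  root=5; inorder splits into left=[], right=[15, 24]
  root=15; inorder splits into left=[], right=[24]
  root=24; inorder splits into left=[], right=[]
Reconstructed level-order: [28, 5, 15, 24]


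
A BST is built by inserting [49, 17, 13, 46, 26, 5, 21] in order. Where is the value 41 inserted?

Starting tree (level order): [49, 17, None, 13, 46, 5, None, 26, None, None, None, 21]
Insertion path: 49 -> 17 -> 46 -> 26
Result: insert 41 as right child of 26
Final tree (level order): [49, 17, None, 13, 46, 5, None, 26, None, None, None, 21, 41]


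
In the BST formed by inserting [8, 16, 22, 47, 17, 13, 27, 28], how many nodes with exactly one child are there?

Tree built from: [8, 16, 22, 47, 17, 13, 27, 28]
Tree (level-order array): [8, None, 16, 13, 22, None, None, 17, 47, None, None, 27, None, None, 28]
Rule: These are nodes with exactly 1 non-null child.
Per-node child counts:
  node 8: 1 child(ren)
  node 16: 2 child(ren)
  node 13: 0 child(ren)
  node 22: 2 child(ren)
  node 17: 0 child(ren)
  node 47: 1 child(ren)
  node 27: 1 child(ren)
  node 28: 0 child(ren)
Matching nodes: [8, 47, 27]
Count of nodes with exactly one child: 3


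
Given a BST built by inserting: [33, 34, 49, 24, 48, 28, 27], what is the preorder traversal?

Tree insertion order: [33, 34, 49, 24, 48, 28, 27]
Tree (level-order array): [33, 24, 34, None, 28, None, 49, 27, None, 48]
Preorder traversal: [33, 24, 28, 27, 34, 49, 48]


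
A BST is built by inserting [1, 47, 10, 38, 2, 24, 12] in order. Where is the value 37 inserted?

Starting tree (level order): [1, None, 47, 10, None, 2, 38, None, None, 24, None, 12]
Insertion path: 1 -> 47 -> 10 -> 38 -> 24
Result: insert 37 as right child of 24
Final tree (level order): [1, None, 47, 10, None, 2, 38, None, None, 24, None, 12, 37]


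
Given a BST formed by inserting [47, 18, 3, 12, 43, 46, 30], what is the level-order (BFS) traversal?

Tree insertion order: [47, 18, 3, 12, 43, 46, 30]
Tree (level-order array): [47, 18, None, 3, 43, None, 12, 30, 46]
BFS from the root, enqueuing left then right child of each popped node:
  queue [47] -> pop 47, enqueue [18], visited so far: [47]
  queue [18] -> pop 18, enqueue [3, 43], visited so far: [47, 18]
  queue [3, 43] -> pop 3, enqueue [12], visited so far: [47, 18, 3]
  queue [43, 12] -> pop 43, enqueue [30, 46], visited so far: [47, 18, 3, 43]
  queue [12, 30, 46] -> pop 12, enqueue [none], visited so far: [47, 18, 3, 43, 12]
  queue [30, 46] -> pop 30, enqueue [none], visited so far: [47, 18, 3, 43, 12, 30]
  queue [46] -> pop 46, enqueue [none], visited so far: [47, 18, 3, 43, 12, 30, 46]
Result: [47, 18, 3, 43, 12, 30, 46]


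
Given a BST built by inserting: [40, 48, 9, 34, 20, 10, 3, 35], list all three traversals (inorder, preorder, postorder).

Tree insertion order: [40, 48, 9, 34, 20, 10, 3, 35]
Tree (level-order array): [40, 9, 48, 3, 34, None, None, None, None, 20, 35, 10]
Inorder (L, root, R): [3, 9, 10, 20, 34, 35, 40, 48]
Preorder (root, L, R): [40, 9, 3, 34, 20, 10, 35, 48]
Postorder (L, R, root): [3, 10, 20, 35, 34, 9, 48, 40]


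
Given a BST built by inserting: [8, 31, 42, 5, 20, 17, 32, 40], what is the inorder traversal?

Tree insertion order: [8, 31, 42, 5, 20, 17, 32, 40]
Tree (level-order array): [8, 5, 31, None, None, 20, 42, 17, None, 32, None, None, None, None, 40]
Inorder traversal: [5, 8, 17, 20, 31, 32, 40, 42]


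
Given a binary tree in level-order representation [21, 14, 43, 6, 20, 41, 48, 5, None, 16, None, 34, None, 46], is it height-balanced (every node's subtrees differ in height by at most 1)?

Tree (level-order array): [21, 14, 43, 6, 20, 41, 48, 5, None, 16, None, 34, None, 46]
Definition: a tree is height-balanced if, at every node, |h(left) - h(right)| <= 1 (empty subtree has height -1).
Bottom-up per-node check:
  node 5: h_left=-1, h_right=-1, diff=0 [OK], height=0
  node 6: h_left=0, h_right=-1, diff=1 [OK], height=1
  node 16: h_left=-1, h_right=-1, diff=0 [OK], height=0
  node 20: h_left=0, h_right=-1, diff=1 [OK], height=1
  node 14: h_left=1, h_right=1, diff=0 [OK], height=2
  node 34: h_left=-1, h_right=-1, diff=0 [OK], height=0
  node 41: h_left=0, h_right=-1, diff=1 [OK], height=1
  node 46: h_left=-1, h_right=-1, diff=0 [OK], height=0
  node 48: h_left=0, h_right=-1, diff=1 [OK], height=1
  node 43: h_left=1, h_right=1, diff=0 [OK], height=2
  node 21: h_left=2, h_right=2, diff=0 [OK], height=3
All nodes satisfy the balance condition.
Result: Balanced


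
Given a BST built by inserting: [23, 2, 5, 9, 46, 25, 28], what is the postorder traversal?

Tree insertion order: [23, 2, 5, 9, 46, 25, 28]
Tree (level-order array): [23, 2, 46, None, 5, 25, None, None, 9, None, 28]
Postorder traversal: [9, 5, 2, 28, 25, 46, 23]


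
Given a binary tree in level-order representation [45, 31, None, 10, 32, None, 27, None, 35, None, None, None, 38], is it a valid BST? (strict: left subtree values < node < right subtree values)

Level-order array: [45, 31, None, 10, 32, None, 27, None, 35, None, None, None, 38]
Validate using subtree bounds (lo, hi): at each node, require lo < value < hi,
then recurse left with hi=value and right with lo=value.
Preorder trace (stopping at first violation):
  at node 45 with bounds (-inf, +inf): OK
  at node 31 with bounds (-inf, 45): OK
  at node 10 with bounds (-inf, 31): OK
  at node 27 with bounds (10, 31): OK
  at node 32 with bounds (31, 45): OK
  at node 35 with bounds (32, 45): OK
  at node 38 with bounds (35, 45): OK
No violation found at any node.
Result: Valid BST


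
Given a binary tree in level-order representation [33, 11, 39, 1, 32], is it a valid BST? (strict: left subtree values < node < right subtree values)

Level-order array: [33, 11, 39, 1, 32]
Validate using subtree bounds (lo, hi): at each node, require lo < value < hi,
then recurse left with hi=value and right with lo=value.
Preorder trace (stopping at first violation):
  at node 33 with bounds (-inf, +inf): OK
  at node 11 with bounds (-inf, 33): OK
  at node 1 with bounds (-inf, 11): OK
  at node 32 with bounds (11, 33): OK
  at node 39 with bounds (33, +inf): OK
No violation found at any node.
Result: Valid BST


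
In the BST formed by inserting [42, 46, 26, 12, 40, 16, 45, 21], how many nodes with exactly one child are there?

Tree built from: [42, 46, 26, 12, 40, 16, 45, 21]
Tree (level-order array): [42, 26, 46, 12, 40, 45, None, None, 16, None, None, None, None, None, 21]
Rule: These are nodes with exactly 1 non-null child.
Per-node child counts:
  node 42: 2 child(ren)
  node 26: 2 child(ren)
  node 12: 1 child(ren)
  node 16: 1 child(ren)
  node 21: 0 child(ren)
  node 40: 0 child(ren)
  node 46: 1 child(ren)
  node 45: 0 child(ren)
Matching nodes: [12, 16, 46]
Count of nodes with exactly one child: 3


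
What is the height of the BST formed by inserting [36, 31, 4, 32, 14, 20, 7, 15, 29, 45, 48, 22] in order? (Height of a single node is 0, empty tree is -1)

Insertion order: [36, 31, 4, 32, 14, 20, 7, 15, 29, 45, 48, 22]
Tree (level-order array): [36, 31, 45, 4, 32, None, 48, None, 14, None, None, None, None, 7, 20, None, None, 15, 29, None, None, 22]
Compute height bottom-up (empty subtree = -1):
  height(7) = 1 + max(-1, -1) = 0
  height(15) = 1 + max(-1, -1) = 0
  height(22) = 1 + max(-1, -1) = 0
  height(29) = 1 + max(0, -1) = 1
  height(20) = 1 + max(0, 1) = 2
  height(14) = 1 + max(0, 2) = 3
  height(4) = 1 + max(-1, 3) = 4
  height(32) = 1 + max(-1, -1) = 0
  height(31) = 1 + max(4, 0) = 5
  height(48) = 1 + max(-1, -1) = 0
  height(45) = 1 + max(-1, 0) = 1
  height(36) = 1 + max(5, 1) = 6
Height = 6


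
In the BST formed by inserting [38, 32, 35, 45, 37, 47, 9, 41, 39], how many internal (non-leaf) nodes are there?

Tree built from: [38, 32, 35, 45, 37, 47, 9, 41, 39]
Tree (level-order array): [38, 32, 45, 9, 35, 41, 47, None, None, None, 37, 39]
Rule: An internal node has at least one child.
Per-node child counts:
  node 38: 2 child(ren)
  node 32: 2 child(ren)
  node 9: 0 child(ren)
  node 35: 1 child(ren)
  node 37: 0 child(ren)
  node 45: 2 child(ren)
  node 41: 1 child(ren)
  node 39: 0 child(ren)
  node 47: 0 child(ren)
Matching nodes: [38, 32, 35, 45, 41]
Count of internal (non-leaf) nodes: 5


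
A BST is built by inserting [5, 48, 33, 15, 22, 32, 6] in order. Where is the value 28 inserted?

Starting tree (level order): [5, None, 48, 33, None, 15, None, 6, 22, None, None, None, 32]
Insertion path: 5 -> 48 -> 33 -> 15 -> 22 -> 32
Result: insert 28 as left child of 32
Final tree (level order): [5, None, 48, 33, None, 15, None, 6, 22, None, None, None, 32, 28]


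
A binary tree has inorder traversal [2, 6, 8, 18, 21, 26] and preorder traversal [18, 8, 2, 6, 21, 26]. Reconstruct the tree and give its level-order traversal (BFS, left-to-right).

Inorder:  [2, 6, 8, 18, 21, 26]
Preorder: [18, 8, 2, 6, 21, 26]
Algorithm: preorder visits root first, so consume preorder in order;
for each root, split the current inorder slice at that value into
left-subtree inorder and right-subtree inorder, then recurse.
Recursive splits:
  root=18; inorder splits into left=[2, 6, 8], right=[21, 26]
  root=8; inorder splits into left=[2, 6], right=[]
  root=2; inorder splits into left=[], right=[6]
  root=6; inorder splits into left=[], right=[]
  root=21; inorder splits into left=[], right=[26]
  root=26; inorder splits into left=[], right=[]
Reconstructed level-order: [18, 8, 21, 2, 26, 6]


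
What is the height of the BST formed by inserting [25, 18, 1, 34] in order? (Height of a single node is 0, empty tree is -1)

Insertion order: [25, 18, 1, 34]
Tree (level-order array): [25, 18, 34, 1]
Compute height bottom-up (empty subtree = -1):
  height(1) = 1 + max(-1, -1) = 0
  height(18) = 1 + max(0, -1) = 1
  height(34) = 1 + max(-1, -1) = 0
  height(25) = 1 + max(1, 0) = 2
Height = 2


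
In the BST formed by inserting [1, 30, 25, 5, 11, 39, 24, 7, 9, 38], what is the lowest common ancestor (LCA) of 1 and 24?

Tree insertion order: [1, 30, 25, 5, 11, 39, 24, 7, 9, 38]
Tree (level-order array): [1, None, 30, 25, 39, 5, None, 38, None, None, 11, None, None, 7, 24, None, 9]
In a BST, the LCA of p=1, q=24 is the first node v on the
root-to-leaf path with p <= v <= q (go left if both < v, right if both > v).
Walk from root:
  at 1: 1 <= 1 <= 24, this is the LCA
LCA = 1


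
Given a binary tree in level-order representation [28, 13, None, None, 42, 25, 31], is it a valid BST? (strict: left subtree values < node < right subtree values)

Level-order array: [28, 13, None, None, 42, 25, 31]
Validate using subtree bounds (lo, hi): at each node, require lo < value < hi,
then recurse left with hi=value and right with lo=value.
Preorder trace (stopping at first violation):
  at node 28 with bounds (-inf, +inf): OK
  at node 13 with bounds (-inf, 28): OK
  at node 42 with bounds (13, 28): VIOLATION
Node 42 violates its bound: not (13 < 42 < 28).
Result: Not a valid BST


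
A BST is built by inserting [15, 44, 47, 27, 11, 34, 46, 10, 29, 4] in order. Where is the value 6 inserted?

Starting tree (level order): [15, 11, 44, 10, None, 27, 47, 4, None, None, 34, 46, None, None, None, 29]
Insertion path: 15 -> 11 -> 10 -> 4
Result: insert 6 as right child of 4
Final tree (level order): [15, 11, 44, 10, None, 27, 47, 4, None, None, 34, 46, None, None, 6, 29]


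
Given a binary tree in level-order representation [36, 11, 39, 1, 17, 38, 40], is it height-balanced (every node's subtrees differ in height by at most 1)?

Tree (level-order array): [36, 11, 39, 1, 17, 38, 40]
Definition: a tree is height-balanced if, at every node, |h(left) - h(right)| <= 1 (empty subtree has height -1).
Bottom-up per-node check:
  node 1: h_left=-1, h_right=-1, diff=0 [OK], height=0
  node 17: h_left=-1, h_right=-1, diff=0 [OK], height=0
  node 11: h_left=0, h_right=0, diff=0 [OK], height=1
  node 38: h_left=-1, h_right=-1, diff=0 [OK], height=0
  node 40: h_left=-1, h_right=-1, diff=0 [OK], height=0
  node 39: h_left=0, h_right=0, diff=0 [OK], height=1
  node 36: h_left=1, h_right=1, diff=0 [OK], height=2
All nodes satisfy the balance condition.
Result: Balanced


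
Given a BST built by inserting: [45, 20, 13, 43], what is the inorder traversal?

Tree insertion order: [45, 20, 13, 43]
Tree (level-order array): [45, 20, None, 13, 43]
Inorder traversal: [13, 20, 43, 45]


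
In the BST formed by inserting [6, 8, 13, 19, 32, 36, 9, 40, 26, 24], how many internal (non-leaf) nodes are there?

Tree built from: [6, 8, 13, 19, 32, 36, 9, 40, 26, 24]
Tree (level-order array): [6, None, 8, None, 13, 9, 19, None, None, None, 32, 26, 36, 24, None, None, 40]
Rule: An internal node has at least one child.
Per-node child counts:
  node 6: 1 child(ren)
  node 8: 1 child(ren)
  node 13: 2 child(ren)
  node 9: 0 child(ren)
  node 19: 1 child(ren)
  node 32: 2 child(ren)
  node 26: 1 child(ren)
  node 24: 0 child(ren)
  node 36: 1 child(ren)
  node 40: 0 child(ren)
Matching nodes: [6, 8, 13, 19, 32, 26, 36]
Count of internal (non-leaf) nodes: 7


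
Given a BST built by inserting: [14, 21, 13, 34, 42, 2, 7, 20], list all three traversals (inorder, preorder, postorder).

Tree insertion order: [14, 21, 13, 34, 42, 2, 7, 20]
Tree (level-order array): [14, 13, 21, 2, None, 20, 34, None, 7, None, None, None, 42]
Inorder (L, root, R): [2, 7, 13, 14, 20, 21, 34, 42]
Preorder (root, L, R): [14, 13, 2, 7, 21, 20, 34, 42]
Postorder (L, R, root): [7, 2, 13, 20, 42, 34, 21, 14]


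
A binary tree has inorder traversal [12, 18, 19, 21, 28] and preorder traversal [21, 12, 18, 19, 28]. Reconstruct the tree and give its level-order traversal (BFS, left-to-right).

Inorder:  [12, 18, 19, 21, 28]
Preorder: [21, 12, 18, 19, 28]
Algorithm: preorder visits root first, so consume preorder in order;
for each root, split the current inorder slice at that value into
left-subtree inorder and right-subtree inorder, then recurse.
Recursive splits:
  root=21; inorder splits into left=[12, 18, 19], right=[28]
  root=12; inorder splits into left=[], right=[18, 19]
  root=18; inorder splits into left=[], right=[19]
  root=19; inorder splits into left=[], right=[]
  root=28; inorder splits into left=[], right=[]
Reconstructed level-order: [21, 12, 28, 18, 19]


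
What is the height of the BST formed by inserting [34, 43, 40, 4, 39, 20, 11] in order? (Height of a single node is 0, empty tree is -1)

Insertion order: [34, 43, 40, 4, 39, 20, 11]
Tree (level-order array): [34, 4, 43, None, 20, 40, None, 11, None, 39]
Compute height bottom-up (empty subtree = -1):
  height(11) = 1 + max(-1, -1) = 0
  height(20) = 1 + max(0, -1) = 1
  height(4) = 1 + max(-1, 1) = 2
  height(39) = 1 + max(-1, -1) = 0
  height(40) = 1 + max(0, -1) = 1
  height(43) = 1 + max(1, -1) = 2
  height(34) = 1 + max(2, 2) = 3
Height = 3


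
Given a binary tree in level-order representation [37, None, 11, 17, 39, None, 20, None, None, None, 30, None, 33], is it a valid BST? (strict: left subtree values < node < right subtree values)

Level-order array: [37, None, 11, 17, 39, None, 20, None, None, None, 30, None, 33]
Validate using subtree bounds (lo, hi): at each node, require lo < value < hi,
then recurse left with hi=value and right with lo=value.
Preorder trace (stopping at first violation):
  at node 37 with bounds (-inf, +inf): OK
  at node 11 with bounds (37, +inf): VIOLATION
Node 11 violates its bound: not (37 < 11 < +inf).
Result: Not a valid BST


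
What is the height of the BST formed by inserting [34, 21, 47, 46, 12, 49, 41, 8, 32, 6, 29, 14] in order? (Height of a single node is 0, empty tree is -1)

Insertion order: [34, 21, 47, 46, 12, 49, 41, 8, 32, 6, 29, 14]
Tree (level-order array): [34, 21, 47, 12, 32, 46, 49, 8, 14, 29, None, 41, None, None, None, 6]
Compute height bottom-up (empty subtree = -1):
  height(6) = 1 + max(-1, -1) = 0
  height(8) = 1 + max(0, -1) = 1
  height(14) = 1 + max(-1, -1) = 0
  height(12) = 1 + max(1, 0) = 2
  height(29) = 1 + max(-1, -1) = 0
  height(32) = 1 + max(0, -1) = 1
  height(21) = 1 + max(2, 1) = 3
  height(41) = 1 + max(-1, -1) = 0
  height(46) = 1 + max(0, -1) = 1
  height(49) = 1 + max(-1, -1) = 0
  height(47) = 1 + max(1, 0) = 2
  height(34) = 1 + max(3, 2) = 4
Height = 4


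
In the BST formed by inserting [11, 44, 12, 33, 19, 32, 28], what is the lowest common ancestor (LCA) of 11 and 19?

Tree insertion order: [11, 44, 12, 33, 19, 32, 28]
Tree (level-order array): [11, None, 44, 12, None, None, 33, 19, None, None, 32, 28]
In a BST, the LCA of p=11, q=19 is the first node v on the
root-to-leaf path with p <= v <= q (go left if both < v, right if both > v).
Walk from root:
  at 11: 11 <= 11 <= 19, this is the LCA
LCA = 11


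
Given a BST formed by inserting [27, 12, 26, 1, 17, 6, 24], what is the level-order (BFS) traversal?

Tree insertion order: [27, 12, 26, 1, 17, 6, 24]
Tree (level-order array): [27, 12, None, 1, 26, None, 6, 17, None, None, None, None, 24]
BFS from the root, enqueuing left then right child of each popped node:
  queue [27] -> pop 27, enqueue [12], visited so far: [27]
  queue [12] -> pop 12, enqueue [1, 26], visited so far: [27, 12]
  queue [1, 26] -> pop 1, enqueue [6], visited so far: [27, 12, 1]
  queue [26, 6] -> pop 26, enqueue [17], visited so far: [27, 12, 1, 26]
  queue [6, 17] -> pop 6, enqueue [none], visited so far: [27, 12, 1, 26, 6]
  queue [17] -> pop 17, enqueue [24], visited so far: [27, 12, 1, 26, 6, 17]
  queue [24] -> pop 24, enqueue [none], visited so far: [27, 12, 1, 26, 6, 17, 24]
Result: [27, 12, 1, 26, 6, 17, 24]


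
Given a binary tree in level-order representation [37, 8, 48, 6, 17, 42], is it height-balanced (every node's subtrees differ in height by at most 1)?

Tree (level-order array): [37, 8, 48, 6, 17, 42]
Definition: a tree is height-balanced if, at every node, |h(left) - h(right)| <= 1 (empty subtree has height -1).
Bottom-up per-node check:
  node 6: h_left=-1, h_right=-1, diff=0 [OK], height=0
  node 17: h_left=-1, h_right=-1, diff=0 [OK], height=0
  node 8: h_left=0, h_right=0, diff=0 [OK], height=1
  node 42: h_left=-1, h_right=-1, diff=0 [OK], height=0
  node 48: h_left=0, h_right=-1, diff=1 [OK], height=1
  node 37: h_left=1, h_right=1, diff=0 [OK], height=2
All nodes satisfy the balance condition.
Result: Balanced


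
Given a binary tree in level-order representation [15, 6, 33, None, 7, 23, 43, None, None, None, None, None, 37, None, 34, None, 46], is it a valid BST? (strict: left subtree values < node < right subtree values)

Level-order array: [15, 6, 33, None, 7, 23, 43, None, None, None, None, None, 37, None, 34, None, 46]
Validate using subtree bounds (lo, hi): at each node, require lo < value < hi,
then recurse left with hi=value and right with lo=value.
Preorder trace (stopping at first violation):
  at node 15 with bounds (-inf, +inf): OK
  at node 6 with bounds (-inf, 15): OK
  at node 7 with bounds (6, 15): OK
  at node 33 with bounds (15, +inf): OK
  at node 23 with bounds (15, 33): OK
  at node 43 with bounds (33, +inf): OK
  at node 37 with bounds (43, +inf): VIOLATION
Node 37 violates its bound: not (43 < 37 < +inf).
Result: Not a valid BST


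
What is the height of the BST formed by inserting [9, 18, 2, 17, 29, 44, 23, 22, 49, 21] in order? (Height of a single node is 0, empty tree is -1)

Insertion order: [9, 18, 2, 17, 29, 44, 23, 22, 49, 21]
Tree (level-order array): [9, 2, 18, None, None, 17, 29, None, None, 23, 44, 22, None, None, 49, 21]
Compute height bottom-up (empty subtree = -1):
  height(2) = 1 + max(-1, -1) = 0
  height(17) = 1 + max(-1, -1) = 0
  height(21) = 1 + max(-1, -1) = 0
  height(22) = 1 + max(0, -1) = 1
  height(23) = 1 + max(1, -1) = 2
  height(49) = 1 + max(-1, -1) = 0
  height(44) = 1 + max(-1, 0) = 1
  height(29) = 1 + max(2, 1) = 3
  height(18) = 1 + max(0, 3) = 4
  height(9) = 1 + max(0, 4) = 5
Height = 5


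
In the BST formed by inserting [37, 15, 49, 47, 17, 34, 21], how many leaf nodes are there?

Tree built from: [37, 15, 49, 47, 17, 34, 21]
Tree (level-order array): [37, 15, 49, None, 17, 47, None, None, 34, None, None, 21]
Rule: A leaf has 0 children.
Per-node child counts:
  node 37: 2 child(ren)
  node 15: 1 child(ren)
  node 17: 1 child(ren)
  node 34: 1 child(ren)
  node 21: 0 child(ren)
  node 49: 1 child(ren)
  node 47: 0 child(ren)
Matching nodes: [21, 47]
Count of leaf nodes: 2


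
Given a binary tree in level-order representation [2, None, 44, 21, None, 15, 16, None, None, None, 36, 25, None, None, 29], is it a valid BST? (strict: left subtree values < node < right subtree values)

Level-order array: [2, None, 44, 21, None, 15, 16, None, None, None, 36, 25, None, None, 29]
Validate using subtree bounds (lo, hi): at each node, require lo < value < hi,
then recurse left with hi=value and right with lo=value.
Preorder trace (stopping at first violation):
  at node 2 with bounds (-inf, +inf): OK
  at node 44 with bounds (2, +inf): OK
  at node 21 with bounds (2, 44): OK
  at node 15 with bounds (2, 21): OK
  at node 16 with bounds (21, 44): VIOLATION
Node 16 violates its bound: not (21 < 16 < 44).
Result: Not a valid BST


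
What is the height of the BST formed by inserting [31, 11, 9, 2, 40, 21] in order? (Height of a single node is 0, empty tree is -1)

Insertion order: [31, 11, 9, 2, 40, 21]
Tree (level-order array): [31, 11, 40, 9, 21, None, None, 2]
Compute height bottom-up (empty subtree = -1):
  height(2) = 1 + max(-1, -1) = 0
  height(9) = 1 + max(0, -1) = 1
  height(21) = 1 + max(-1, -1) = 0
  height(11) = 1 + max(1, 0) = 2
  height(40) = 1 + max(-1, -1) = 0
  height(31) = 1 + max(2, 0) = 3
Height = 3


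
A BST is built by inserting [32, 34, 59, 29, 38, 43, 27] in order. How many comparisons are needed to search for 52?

Search path for 52: 32 -> 34 -> 59 -> 38 -> 43
Found: False
Comparisons: 5


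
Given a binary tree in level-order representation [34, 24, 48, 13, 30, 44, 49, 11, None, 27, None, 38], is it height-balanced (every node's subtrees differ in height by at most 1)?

Tree (level-order array): [34, 24, 48, 13, 30, 44, 49, 11, None, 27, None, 38]
Definition: a tree is height-balanced if, at every node, |h(left) - h(right)| <= 1 (empty subtree has height -1).
Bottom-up per-node check:
  node 11: h_left=-1, h_right=-1, diff=0 [OK], height=0
  node 13: h_left=0, h_right=-1, diff=1 [OK], height=1
  node 27: h_left=-1, h_right=-1, diff=0 [OK], height=0
  node 30: h_left=0, h_right=-1, diff=1 [OK], height=1
  node 24: h_left=1, h_right=1, diff=0 [OK], height=2
  node 38: h_left=-1, h_right=-1, diff=0 [OK], height=0
  node 44: h_left=0, h_right=-1, diff=1 [OK], height=1
  node 49: h_left=-1, h_right=-1, diff=0 [OK], height=0
  node 48: h_left=1, h_right=0, diff=1 [OK], height=2
  node 34: h_left=2, h_right=2, diff=0 [OK], height=3
All nodes satisfy the balance condition.
Result: Balanced


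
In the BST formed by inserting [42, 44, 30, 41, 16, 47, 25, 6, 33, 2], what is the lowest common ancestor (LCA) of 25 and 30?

Tree insertion order: [42, 44, 30, 41, 16, 47, 25, 6, 33, 2]
Tree (level-order array): [42, 30, 44, 16, 41, None, 47, 6, 25, 33, None, None, None, 2]
In a BST, the LCA of p=25, q=30 is the first node v on the
root-to-leaf path with p <= v <= q (go left if both < v, right if both > v).
Walk from root:
  at 42: both 25 and 30 < 42, go left
  at 30: 25 <= 30 <= 30, this is the LCA
LCA = 30


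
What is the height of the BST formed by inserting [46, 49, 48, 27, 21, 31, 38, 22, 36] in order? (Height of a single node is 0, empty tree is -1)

Insertion order: [46, 49, 48, 27, 21, 31, 38, 22, 36]
Tree (level-order array): [46, 27, 49, 21, 31, 48, None, None, 22, None, 38, None, None, None, None, 36]
Compute height bottom-up (empty subtree = -1):
  height(22) = 1 + max(-1, -1) = 0
  height(21) = 1 + max(-1, 0) = 1
  height(36) = 1 + max(-1, -1) = 0
  height(38) = 1 + max(0, -1) = 1
  height(31) = 1 + max(-1, 1) = 2
  height(27) = 1 + max(1, 2) = 3
  height(48) = 1 + max(-1, -1) = 0
  height(49) = 1 + max(0, -1) = 1
  height(46) = 1 + max(3, 1) = 4
Height = 4


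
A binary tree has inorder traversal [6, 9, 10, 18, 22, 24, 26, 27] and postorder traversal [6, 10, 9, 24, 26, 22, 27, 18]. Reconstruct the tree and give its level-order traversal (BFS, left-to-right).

Inorder:   [6, 9, 10, 18, 22, 24, 26, 27]
Postorder: [6, 10, 9, 24, 26, 22, 27, 18]
Algorithm: postorder visits root last, so walk postorder right-to-left;
each value is the root of the current inorder slice — split it at that
value, recurse on the right subtree first, then the left.
Recursive splits:
  root=18; inorder splits into left=[6, 9, 10], right=[22, 24, 26, 27]
  root=27; inorder splits into left=[22, 24, 26], right=[]
  root=22; inorder splits into left=[], right=[24, 26]
  root=26; inorder splits into left=[24], right=[]
  root=24; inorder splits into left=[], right=[]
  root=9; inorder splits into left=[6], right=[10]
  root=10; inorder splits into left=[], right=[]
  root=6; inorder splits into left=[], right=[]
Reconstructed level-order: [18, 9, 27, 6, 10, 22, 26, 24]


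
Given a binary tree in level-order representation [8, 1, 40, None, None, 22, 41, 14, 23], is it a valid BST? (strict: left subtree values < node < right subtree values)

Level-order array: [8, 1, 40, None, None, 22, 41, 14, 23]
Validate using subtree bounds (lo, hi): at each node, require lo < value < hi,
then recurse left with hi=value and right with lo=value.
Preorder trace (stopping at first violation):
  at node 8 with bounds (-inf, +inf): OK
  at node 1 with bounds (-inf, 8): OK
  at node 40 with bounds (8, +inf): OK
  at node 22 with bounds (8, 40): OK
  at node 14 with bounds (8, 22): OK
  at node 23 with bounds (22, 40): OK
  at node 41 with bounds (40, +inf): OK
No violation found at any node.
Result: Valid BST
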